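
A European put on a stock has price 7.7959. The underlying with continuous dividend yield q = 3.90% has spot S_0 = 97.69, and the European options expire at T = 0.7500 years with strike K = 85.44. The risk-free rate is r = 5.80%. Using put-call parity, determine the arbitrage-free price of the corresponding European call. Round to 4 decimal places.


Answer: Call price = 20.8668

Derivation:
Put-call parity: C - P = S_0 * exp(-qT) - K * exp(-rT).
S_0 * exp(-qT) = 97.6900 * 0.97117364 = 94.87395296
K * exp(-rT) = 85.4400 * 0.95743255 = 81.80303742
C = P + S*exp(-qT) - K*exp(-rT)
C = 7.7959 + 94.87395296 - 81.80303742 = 20.8668


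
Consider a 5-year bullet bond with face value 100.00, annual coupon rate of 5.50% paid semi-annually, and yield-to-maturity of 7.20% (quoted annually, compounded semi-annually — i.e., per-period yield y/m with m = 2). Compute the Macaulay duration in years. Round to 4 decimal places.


Answer: Macaulay duration = 4.4136 years

Derivation:
Coupon per period c = face * coupon_rate / m = 2.750000
Periods per year m = 2; per-period yield y/m = 0.036000
Number of cashflows N = 10
Cashflows (t years, CF_t, discount factor 1/(1+y/m)^(m*t), PV):
  t = 0.5000: CF_t = 2.750000, DF = 0.965251, PV = 2.654440
  t = 1.0000: CF_t = 2.750000, DF = 0.931709, PV = 2.562201
  t = 1.5000: CF_t = 2.750000, DF = 0.899333, PV = 2.473167
  t = 2.0000: CF_t = 2.750000, DF = 0.868082, PV = 2.387227
  t = 2.5000: CF_t = 2.750000, DF = 0.837917, PV = 2.304273
  t = 3.0000: CF_t = 2.750000, DF = 0.808801, PV = 2.224202
  t = 3.5000: CF_t = 2.750000, DF = 0.780696, PV = 2.146913
  t = 4.0000: CF_t = 2.750000, DF = 0.753567, PV = 2.072310
  t = 4.5000: CF_t = 2.750000, DF = 0.727381, PV = 2.000299
  t = 5.0000: CF_t = 102.750000, DF = 0.702106, PV = 72.141352
Price P = sum_t PV_t = 92.966383
Macaulay numerator sum_t t * PV_t:
  t * PV_t at t = 0.5000: 1.327220
  t * PV_t at t = 1.0000: 2.562201
  t * PV_t at t = 1.5000: 3.709750
  t * PV_t at t = 2.0000: 4.774453
  t * PV_t at t = 2.5000: 5.760682
  t * PV_t at t = 3.0000: 6.672605
  t * PV_t at t = 3.5000: 7.514195
  t * PV_t at t = 4.0000: 8.289239
  t * PV_t at t = 4.5000: 9.001345
  t * PV_t at t = 5.0000: 360.706759
Macaulay duration D = (sum_t t * PV_t) / P = 410.318450 / 92.966383 = 4.413622


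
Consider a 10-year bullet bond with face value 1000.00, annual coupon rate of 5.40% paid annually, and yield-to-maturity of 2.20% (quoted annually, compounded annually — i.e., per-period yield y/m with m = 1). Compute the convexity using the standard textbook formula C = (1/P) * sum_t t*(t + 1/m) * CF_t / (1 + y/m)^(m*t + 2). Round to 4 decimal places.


Answer: Convexity = 80.9346

Derivation:
Coupon per period c = face * coupon_rate / m = 54.000000
Periods per year m = 1; per-period yield y/m = 0.022000
Number of cashflows N = 10
Cashflows (t years, CF_t, discount factor 1/(1+y/m)^(m*t), PV):
  t = 1.0000: CF_t = 54.000000, DF = 0.978474, PV = 52.837573
  t = 2.0000: CF_t = 54.000000, DF = 0.957411, PV = 51.700170
  t = 3.0000: CF_t = 54.000000, DF = 0.936801, PV = 50.587250
  t = 4.0000: CF_t = 54.000000, DF = 0.916635, PV = 49.498288
  t = 5.0000: CF_t = 54.000000, DF = 0.896903, PV = 48.432767
  t = 6.0000: CF_t = 54.000000, DF = 0.877596, PV = 47.390183
  t = 7.0000: CF_t = 54.000000, DF = 0.858704, PV = 46.370042
  t = 8.0000: CF_t = 54.000000, DF = 0.840220, PV = 45.371861
  t = 9.0000: CF_t = 54.000000, DF = 0.822133, PV = 44.395167
  t = 10.0000: CF_t = 1054.000000, DF = 0.804435, PV = 847.874654
Price P = sum_t PV_t = 1284.457955
Convexity numerator sum_t t*(t + 1/m) * CF_t / (1+y/m)^(m*t + 2):
  t = 1.0000: term = 101.174500
  t = 2.0000: term = 296.989727
  t = 3.0000: term = 581.193203
  t = 4.0000: term = 947.803658
  t = 5.0000: term = 1391.101260
  t = 6.0000: term = 1905.618164
  t = 7.0000: term = 2486.129373
  t = 8.0000: term = 3127.643885
  t = 9.0000: term = 3825.396141
  t = 10.0000: term = 89294.055198
Convexity = (1/P) * sum = 103957.105111 / 1284.457955 = 80.934611


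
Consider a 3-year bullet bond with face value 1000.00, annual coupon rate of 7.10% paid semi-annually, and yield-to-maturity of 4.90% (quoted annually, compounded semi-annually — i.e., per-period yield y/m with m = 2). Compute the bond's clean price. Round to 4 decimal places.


Coupon per period c = face * coupon_rate / m = 35.500000
Periods per year m = 2; per-period yield y/m = 0.024500
Number of cashflows N = 6
Cashflows (t years, CF_t, discount factor 1/(1+y/m)^(m*t), PV):
  t = 0.5000: CF_t = 35.500000, DF = 0.976086, PV = 34.651049
  t = 1.0000: CF_t = 35.500000, DF = 0.952744, PV = 33.822400
  t = 1.5000: CF_t = 35.500000, DF = 0.929960, PV = 33.013568
  t = 2.0000: CF_t = 35.500000, DF = 0.907721, PV = 32.224078
  t = 2.5000: CF_t = 35.500000, DF = 0.886013, PV = 31.453468
  t = 3.0000: CF_t = 1035.500000, DF = 0.864825, PV = 895.526263
Price P = sum_t PV_t = 1060.690827

Answer: Price = 1060.6908


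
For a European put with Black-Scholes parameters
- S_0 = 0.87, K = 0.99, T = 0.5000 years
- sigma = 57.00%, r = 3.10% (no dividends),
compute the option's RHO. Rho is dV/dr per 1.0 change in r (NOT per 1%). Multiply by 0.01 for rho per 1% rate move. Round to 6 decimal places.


Answer: Rho = -0.334193

Derivation:
d1 = -0.0806020636; d2 = -0.4836529289
phi(d1) = 0.3976484802; exp(-qT) = 1.0000000000; exp(-rT) = 0.9846195068
N(-d2) = 0.6856838977
Rho = -K*T*exp(-rT)*N(-d2) = -0.9900 * 0.5000 * 0.9846195068 * 0.6856838977 = -0.334193


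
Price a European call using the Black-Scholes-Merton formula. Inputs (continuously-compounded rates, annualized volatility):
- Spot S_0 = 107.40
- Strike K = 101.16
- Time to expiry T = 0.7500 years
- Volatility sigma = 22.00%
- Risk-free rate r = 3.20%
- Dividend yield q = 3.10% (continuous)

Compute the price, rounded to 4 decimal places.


Answer: Price = 11.2014

Derivation:
d1 = (ln(S/K) + (r - q + 0.5*sigma^2) * T) / (sigma * sqrt(T)) = 0.41336579
d2 = d1 - sigma * sqrt(T) = 0.22284020
exp(-rT) = 0.97628571; exp(-qT) = 0.97701820
C = S_0 * exp(-qT) * N(d1) - K * exp(-rT) * N(d2)
N(d1) = 0.66033068; N(d2) = 0.58817006
C = 107.4000 * 0.97701820 * 0.66033068 - 101.1600 * 0.97628571 * 0.58817006 = 11.2014


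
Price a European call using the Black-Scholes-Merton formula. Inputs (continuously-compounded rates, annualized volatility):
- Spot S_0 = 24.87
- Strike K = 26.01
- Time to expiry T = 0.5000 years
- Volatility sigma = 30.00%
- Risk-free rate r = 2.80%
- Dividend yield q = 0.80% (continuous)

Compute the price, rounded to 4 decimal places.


d1 = (ln(S/K) + (r - q + 0.5*sigma^2) * T) / (sigma * sqrt(T)) = -0.05807148
d2 = d1 - sigma * sqrt(T) = -0.27020352
exp(-rT) = 0.98609754; exp(-qT) = 0.99600799
C = S_0 * exp(-qT) * N(d1) - K * exp(-rT) * N(d2)
N(d1) = 0.47684584; N(d2) = 0.39350184
C = 24.8700 * 0.99600799 * 0.47684584 - 26.0100 * 0.98609754 * 0.39350184 = 1.7191

Answer: Price = 1.7191


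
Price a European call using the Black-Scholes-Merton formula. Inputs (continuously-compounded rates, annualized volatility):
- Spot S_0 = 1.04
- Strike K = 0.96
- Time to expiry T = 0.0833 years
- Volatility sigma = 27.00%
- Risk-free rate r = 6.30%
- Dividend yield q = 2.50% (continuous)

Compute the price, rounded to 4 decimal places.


Answer: Price = 0.0885

Derivation:
d1 = (ln(S/K) + (r - q + 0.5*sigma^2) * T) / (sigma * sqrt(T)) = 1.10673744
d2 = d1 - sigma * sqrt(T) = 1.02881075
exp(-rT) = 0.99476585; exp(-qT) = 0.99791967
C = S_0 * exp(-qT) * N(d1) - K * exp(-rT) * N(d2)
N(d1) = 0.86579627; N(d2) = 0.84821569
C = 1.0400 * 0.99791967 * 0.86579627 - 0.9600 * 0.99476585 * 0.84821569 = 0.0885


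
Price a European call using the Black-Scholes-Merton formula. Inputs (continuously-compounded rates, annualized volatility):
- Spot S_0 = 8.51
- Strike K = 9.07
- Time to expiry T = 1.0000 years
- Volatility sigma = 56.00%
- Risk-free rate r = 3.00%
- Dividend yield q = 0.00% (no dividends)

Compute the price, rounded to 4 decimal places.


d1 = (ln(S/K) + (r - q + 0.5*sigma^2) * T) / (sigma * sqrt(T)) = 0.21976728
d2 = d1 - sigma * sqrt(T) = -0.34023272
exp(-rT) = 0.97044553; exp(-qT) = 1.00000000
C = S_0 * exp(-qT) * N(d1) - K * exp(-rT) * N(d2)
N(d1) = 0.58697380; N(d2) = 0.36684064
C = 8.5100 * 1.00000000 * 0.58697380 - 9.0700 * 0.97044553 * 0.36684064 = 1.7662

Answer: Price = 1.7662


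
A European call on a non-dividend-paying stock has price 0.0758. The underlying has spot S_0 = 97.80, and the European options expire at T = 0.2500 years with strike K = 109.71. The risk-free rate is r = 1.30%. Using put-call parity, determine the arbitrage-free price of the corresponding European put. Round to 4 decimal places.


Put-call parity: C - P = S_0 * exp(-qT) - K * exp(-rT).
S_0 * exp(-qT) = 97.8000 * 1.00000000 = 97.80000000
K * exp(-rT) = 109.7100 * 0.99675528 = 109.35402128
P = C - S*exp(-qT) + K*exp(-rT)
P = 0.0758 - 97.80000000 + 109.35402128 = 11.6298

Answer: Put price = 11.6298


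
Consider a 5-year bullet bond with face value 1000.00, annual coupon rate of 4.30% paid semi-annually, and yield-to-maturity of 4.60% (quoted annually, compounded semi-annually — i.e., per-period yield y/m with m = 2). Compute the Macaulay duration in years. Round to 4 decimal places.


Answer: Macaulay duration = 4.5484 years

Derivation:
Coupon per period c = face * coupon_rate / m = 21.500000
Periods per year m = 2; per-period yield y/m = 0.023000
Number of cashflows N = 10
Cashflows (t years, CF_t, discount factor 1/(1+y/m)^(m*t), PV):
  t = 0.5000: CF_t = 21.500000, DF = 0.977517, PV = 21.016618
  t = 1.0000: CF_t = 21.500000, DF = 0.955540, PV = 20.544103
  t = 1.5000: CF_t = 21.500000, DF = 0.934056, PV = 20.082213
  t = 2.0000: CF_t = 21.500000, DF = 0.913056, PV = 19.630706
  t = 2.5000: CF_t = 21.500000, DF = 0.892528, PV = 19.189351
  t = 3.0000: CF_t = 21.500000, DF = 0.872461, PV = 18.757919
  t = 3.5000: CF_t = 21.500000, DF = 0.852846, PV = 18.336187
  t = 4.0000: CF_t = 21.500000, DF = 0.833671, PV = 17.923936
  t = 4.5000: CF_t = 21.500000, DF = 0.814928, PV = 17.520954
  t = 5.0000: CF_t = 1021.500000, DF = 0.796606, PV = 813.733197
Price P = sum_t PV_t = 986.735185
Macaulay numerator sum_t t * PV_t:
  t * PV_t at t = 0.5000: 10.508309
  t * PV_t at t = 1.0000: 20.544103
  t * PV_t at t = 1.5000: 30.123319
  t * PV_t at t = 2.0000: 39.261413
  t * PV_t at t = 2.5000: 47.973378
  t * PV_t at t = 3.0000: 56.273757
  t * PV_t at t = 3.5000: 64.176654
  t * PV_t at t = 4.0000: 71.695745
  t * PV_t at t = 4.5000: 78.844294
  t * PV_t at t = 5.0000: 4068.665985
Macaulay duration D = (sum_t t * PV_t) / P = 4488.066957 / 986.735185 = 4.548401


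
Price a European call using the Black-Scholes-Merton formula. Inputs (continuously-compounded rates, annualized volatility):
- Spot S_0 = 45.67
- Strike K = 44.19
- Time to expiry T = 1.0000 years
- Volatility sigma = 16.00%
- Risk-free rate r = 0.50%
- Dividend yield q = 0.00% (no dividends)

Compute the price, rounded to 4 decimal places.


Answer: Price = 3.7878

Derivation:
d1 = (ln(S/K) + (r - q + 0.5*sigma^2) * T) / (sigma * sqrt(T)) = 0.31714443
d2 = d1 - sigma * sqrt(T) = 0.15714443
exp(-rT) = 0.99501248; exp(-qT) = 1.00000000
C = S_0 * exp(-qT) * N(d1) - K * exp(-rT) * N(d2)
N(d1) = 0.62443299; N(d2) = 0.56243449
C = 45.6700 * 1.00000000 * 0.62443299 - 44.1900 * 0.99501248 * 0.56243449 = 3.7878


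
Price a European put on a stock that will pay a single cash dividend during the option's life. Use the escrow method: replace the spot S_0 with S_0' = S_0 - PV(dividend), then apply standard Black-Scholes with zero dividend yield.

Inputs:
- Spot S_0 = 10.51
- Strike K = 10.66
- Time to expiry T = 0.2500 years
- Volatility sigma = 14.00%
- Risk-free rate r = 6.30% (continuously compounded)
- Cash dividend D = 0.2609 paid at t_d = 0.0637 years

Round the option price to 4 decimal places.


Answer: Price = 0.4273

Derivation:
PV(D) = D * exp(-r * t_d) = 0.2609 * 0.99599494 = 0.25985508
S_0' = S_0 - PV(D) = 10.5100 - 0.25985508 = 10.25014492
d1 = (ln(S_0'/K) + (r + sigma^2/2)*T) / (sigma*sqrt(T)) = -0.30009392
d2 = d1 - sigma*sqrt(T) = -0.37009392
exp(-rT) = 0.98437338
N(-d1) = 0.61794724; N(-d2) = 0.64434375
P = K * exp(-rT) * N(-d2) - S_0' * N(-d1) = 10.6600 * 0.98437338 * 0.64434375 - 10.25014492 * 0.61794724 = 0.4273


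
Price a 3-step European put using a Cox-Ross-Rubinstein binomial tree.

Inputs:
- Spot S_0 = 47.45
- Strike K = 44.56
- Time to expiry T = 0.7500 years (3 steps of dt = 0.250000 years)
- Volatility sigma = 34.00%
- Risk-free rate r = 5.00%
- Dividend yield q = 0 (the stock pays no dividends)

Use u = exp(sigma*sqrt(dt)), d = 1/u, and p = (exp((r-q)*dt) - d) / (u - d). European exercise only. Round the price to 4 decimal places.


dt = T/N = 0.250000
u = exp(sigma*sqrt(dt)) = 1.185305; d = 1/u = 0.843665
p = (exp((r-q)*dt) - d) / (u - d) = 0.494420
Discount per step: exp(-r*dt) = 0.987578
Stock lattice S(k, i) with i counting down-moves:
  k=0: S(0,0) = 47.4500
  k=1: S(1,0) = 56.2427; S(1,1) = 40.0319
  k=2: S(2,0) = 66.6648; S(2,1) = 47.4500; S(2,2) = 33.7735
  k=3: S(3,0) = 79.0181; S(3,1) = 56.2427; S(3,2) = 40.0319; S(3,3) = 28.4935
Terminal payoffs V(N, i) = max(K - S_T, 0):
  V(3,0) = 0.000000; V(3,1) = 0.000000; V(3,2) = 4.528104; V(3,3) = 16.066485
Backward induction: V(k, i) = exp(-r*dt) * [p * V(k+1, i) + (1-p) * V(k+1, i+1)].
  V(2,0) = exp(-r*dt) * [p*0.000000 + (1-p)*0.000000] = 0.000000
  V(2,1) = exp(-r*dt) * [p*0.000000 + (1-p)*4.528104] = 2.260881
  V(2,2) = exp(-r*dt) * [p*4.528104 + (1-p)*16.066485] = 10.232965
  V(1,0) = exp(-r*dt) * [p*0.000000 + (1-p)*2.260881] = 1.128857
  V(1,1) = exp(-r*dt) * [p*2.260881 + (1-p)*10.232965] = 6.213255
  V(0,0) = exp(-r*dt) * [p*1.128857 + (1-p)*6.213255] = 3.653472

Answer: Price = V(0,0) = 3.6535


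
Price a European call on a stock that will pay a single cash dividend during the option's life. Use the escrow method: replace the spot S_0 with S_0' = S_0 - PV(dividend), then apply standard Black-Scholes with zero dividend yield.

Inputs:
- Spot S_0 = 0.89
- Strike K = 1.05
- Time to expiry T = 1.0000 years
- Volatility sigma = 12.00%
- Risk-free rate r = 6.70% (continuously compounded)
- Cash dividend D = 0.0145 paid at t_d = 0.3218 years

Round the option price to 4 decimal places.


Answer: Price = 0.0101

Derivation:
PV(D) = D * exp(-r * t_d) = 0.0145 * 0.97867017 = 0.01419072
S_0' = S_0 - PV(D) = 0.8900 - 0.01419072 = 0.87580928
d1 = (ln(S_0'/K) + (r + sigma^2/2)*T) / (sigma*sqrt(T)) = -0.89330908
d2 = d1 - sigma*sqrt(T) = -1.01330908
exp(-rT) = 0.93519520
N(d1) = 0.18584584; N(d2) = 0.15545628
C = S_0' * N(d1) - K * exp(-rT) * N(d2) = 0.87580928 * 0.18584584 - 1.0500 * 0.93519520 * 0.15545628 = 0.0101


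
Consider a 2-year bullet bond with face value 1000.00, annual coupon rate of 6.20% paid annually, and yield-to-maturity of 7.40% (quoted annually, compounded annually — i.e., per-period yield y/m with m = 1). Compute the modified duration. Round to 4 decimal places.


Coupon per period c = face * coupon_rate / m = 62.000000
Periods per year m = 1; per-period yield y/m = 0.074000
Number of cashflows N = 2
Cashflows (t years, CF_t, discount factor 1/(1+y/m)^(m*t), PV):
  t = 1.0000: CF_t = 62.000000, DF = 0.931099, PV = 57.728119
  t = 2.0000: CF_t = 1062.000000, DF = 0.866945, PV = 920.695359
Price P = sum_t PV_t = 978.423478
First compute Macaulay numerator sum_t t * PV_t:
  t * PV_t at t = 1.0000: 57.728119
  t * PV_t at t = 2.0000: 1841.390718
Macaulay duration D = 1899.118837 / 978.423478 = 1.940999
Modified duration = D / (1 + y/m) = 1.940999 / (1 + 0.074000) = 1.807261

Answer: Modified duration = 1.8073


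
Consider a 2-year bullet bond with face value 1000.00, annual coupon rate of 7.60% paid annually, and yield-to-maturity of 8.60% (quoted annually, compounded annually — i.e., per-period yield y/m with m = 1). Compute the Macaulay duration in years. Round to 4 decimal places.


Answer: Macaulay duration = 1.9288 years

Derivation:
Coupon per period c = face * coupon_rate / m = 76.000000
Periods per year m = 1; per-period yield y/m = 0.086000
Number of cashflows N = 2
Cashflows (t years, CF_t, discount factor 1/(1+y/m)^(m*t), PV):
  t = 1.0000: CF_t = 76.000000, DF = 0.920810, PV = 69.981584
  t = 2.0000: CF_t = 1076.000000, DF = 0.847892, PV = 912.331397
Price P = sum_t PV_t = 982.312981
Macaulay numerator sum_t t * PV_t:
  t * PV_t at t = 1.0000: 69.981584
  t * PV_t at t = 2.0000: 1824.662793
Macaulay duration D = (sum_t t * PV_t) / P = 1894.644377 / 982.312981 = 1.928758


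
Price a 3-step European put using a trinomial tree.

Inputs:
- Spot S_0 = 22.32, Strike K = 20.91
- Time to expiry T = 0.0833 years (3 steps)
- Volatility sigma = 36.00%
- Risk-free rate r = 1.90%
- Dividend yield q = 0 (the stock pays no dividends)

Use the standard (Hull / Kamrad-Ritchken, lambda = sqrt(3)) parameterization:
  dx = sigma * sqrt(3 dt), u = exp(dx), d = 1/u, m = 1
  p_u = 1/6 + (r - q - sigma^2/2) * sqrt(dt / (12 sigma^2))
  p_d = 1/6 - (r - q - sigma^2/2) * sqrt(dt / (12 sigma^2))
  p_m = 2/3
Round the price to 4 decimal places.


Answer: Price = V(0,0) = 0.3828

Derivation:
dt = T/N = 0.027767; dx = sigma*sqrt(3*dt) = 0.103902
u = exp(dx) = 1.109492; d = 1/u = 0.901313
p_u = 0.160547, p_m = 0.666667, p_d = 0.172786
Discount per step: exp(-r*dt) = 0.999473
Stock lattice S(k, j) with j the centered position index:
  k=0: S(0,+0) = 22.3200
  k=1: S(1,-1) = 20.1173; S(1,+0) = 22.3200; S(1,+1) = 24.7639
  k=2: S(2,-2) = 18.1320; S(2,-1) = 20.1173; S(2,+0) = 22.3200; S(2,+1) = 24.7639; S(2,+2) = 27.4753
  k=3: S(3,-3) = 16.3426; S(3,-2) = 18.1320; S(3,-1) = 20.1173; S(3,+0) = 22.3200; S(3,+1) = 24.7639; S(3,+2) = 27.4753; S(3,+3) = 30.4836
Terminal payoffs V(N, j) = max(K - S_T, 0):
  V(3,-3) = 4.567381; V(3,-2) = 2.777995; V(3,-1) = 0.792685; V(3,+0) = 0.000000; V(3,+1) = 0.000000; V(3,+2) = 0.000000; V(3,+3) = 0.000000
Backward induction: V(k, j) = exp(-r*dt) * [p_u * V(k+1, j+1) + p_m * V(k+1, j) + p_d * V(k+1, j-1)]
  V(2,-2) = exp(-r*dt) * [p_u*0.792685 + p_m*2.777995 + p_d*4.567381] = 2.766981
  V(2,-1) = exp(-r*dt) * [p_u*0.000000 + p_m*0.792685 + p_d*2.777995] = 1.007925
  V(2,+0) = exp(-r*dt) * [p_u*0.000000 + p_m*0.000000 + p_d*0.792685] = 0.136893
  V(2,+1) = exp(-r*dt) * [p_u*0.000000 + p_m*0.000000 + p_d*0.000000] = 0.000000
  V(2,+2) = exp(-r*dt) * [p_u*0.000000 + p_m*0.000000 + p_d*0.000000] = 0.000000
  V(1,-1) = exp(-r*dt) * [p_u*0.136893 + p_m*1.007925 + p_d*2.766981] = 1.171406
  V(1,+0) = exp(-r*dt) * [p_u*0.000000 + p_m*0.136893 + p_d*1.007925] = 0.265278
  V(1,+1) = exp(-r*dt) * [p_u*0.000000 + p_m*0.000000 + p_d*0.136893] = 0.023641
  V(0,+0) = exp(-r*dt) * [p_u*0.023641 + p_m*0.265278 + p_d*1.171406] = 0.382848


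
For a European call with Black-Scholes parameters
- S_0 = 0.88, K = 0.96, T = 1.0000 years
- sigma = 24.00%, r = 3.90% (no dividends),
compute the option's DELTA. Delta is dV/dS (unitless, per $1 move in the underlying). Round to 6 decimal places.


d1 = -0.0800474041; d2 = -0.3200474041
phi(d1) = 0.3976661970; exp(-qT) = 1.0000000000; exp(-rT) = 0.9617507091
N(d1) = 0.4680997769
Delta = exp(-qT) * N(d1) = 1.0000000000 * 0.4680997769 = 0.468100

Answer: Delta = 0.468100


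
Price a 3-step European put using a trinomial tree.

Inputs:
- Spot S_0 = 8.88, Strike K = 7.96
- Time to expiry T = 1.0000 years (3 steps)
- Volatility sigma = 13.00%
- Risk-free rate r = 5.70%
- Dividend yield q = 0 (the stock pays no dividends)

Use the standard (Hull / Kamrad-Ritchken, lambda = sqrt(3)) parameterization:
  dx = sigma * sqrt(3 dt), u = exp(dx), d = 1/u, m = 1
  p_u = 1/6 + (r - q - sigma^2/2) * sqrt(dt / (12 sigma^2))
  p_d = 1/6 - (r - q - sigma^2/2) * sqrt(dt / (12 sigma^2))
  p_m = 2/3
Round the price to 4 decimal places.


dt = T/N = 0.333333; dx = sigma*sqrt(3*dt) = 0.130000
u = exp(dx) = 1.138828; d = 1/u = 0.878095
p_u = 0.228910, p_m = 0.666667, p_d = 0.104423
Discount per step: exp(-r*dt) = 0.981179
Stock lattice S(k, j) with j the centered position index:
  k=0: S(0,+0) = 8.8800
  k=1: S(1,-1) = 7.7975; S(1,+0) = 8.8800; S(1,+1) = 10.1128
  k=2: S(2,-2) = 6.8469; S(2,-1) = 7.7975; S(2,+0) = 8.8800; S(2,+1) = 10.1128; S(2,+2) = 11.5167
  k=3: S(3,-3) = 6.0123; S(3,-2) = 6.8469; S(3,-1) = 7.7975; S(3,+0) = 8.8800; S(3,+1) = 10.1128; S(3,+2) = 11.5167; S(3,+3) = 13.1156
Terminal payoffs V(N, j) = max(K - S_T, 0):
  V(3,-3) = 1.947735; V(3,-2) = 1.113062; V(3,-1) = 0.162513; V(3,+0) = 0.000000; V(3,+1) = 0.000000; V(3,+2) = 0.000000; V(3,+3) = 0.000000
Backward induction: V(k, j) = exp(-r*dt) * [p_u * V(k+1, j+1) + p_m * V(k+1, j) + p_d * V(k+1, j-1)]
  V(2,-2) = exp(-r*dt) * [p_u*0.162513 + p_m*1.113062 + p_d*1.947735] = 0.964137
  V(2,-1) = exp(-r*dt) * [p_u*0.000000 + p_m*0.162513 + p_d*1.113062] = 0.220344
  V(2,+0) = exp(-r*dt) * [p_u*0.000000 + p_m*0.000000 + p_d*0.162513] = 0.016651
  V(2,+1) = exp(-r*dt) * [p_u*0.000000 + p_m*0.000000 + p_d*0.000000] = 0.000000
  V(2,+2) = exp(-r*dt) * [p_u*0.000000 + p_m*0.000000 + p_d*0.000000] = 0.000000
  V(1,-1) = exp(-r*dt) * [p_u*0.016651 + p_m*0.220344 + p_d*0.964137] = 0.246655
  V(1,+0) = exp(-r*dt) * [p_u*0.000000 + p_m*0.016651 + p_d*0.220344] = 0.033468
  V(1,+1) = exp(-r*dt) * [p_u*0.000000 + p_m*0.000000 + p_d*0.016651] = 0.001706
  V(0,+0) = exp(-r*dt) * [p_u*0.001706 + p_m*0.033468 + p_d*0.246655] = 0.047547

Answer: Price = V(0,0) = 0.0475


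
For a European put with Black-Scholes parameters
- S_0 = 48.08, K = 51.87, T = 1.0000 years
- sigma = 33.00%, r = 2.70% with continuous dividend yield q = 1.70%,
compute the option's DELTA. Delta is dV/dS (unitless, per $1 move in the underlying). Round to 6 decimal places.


d1 = -0.0346190853; d2 = -0.3646190853
phi(d1) = 0.3987032896; exp(-qT) = 0.9831436846; exp(-rT) = 0.9733612415
N(-d1) = 0.5138082586
Delta = -exp(-qT) * N(-d1) = -0.9831436846 * 0.5138082586 = -0.505147

Answer: Delta = -0.505147


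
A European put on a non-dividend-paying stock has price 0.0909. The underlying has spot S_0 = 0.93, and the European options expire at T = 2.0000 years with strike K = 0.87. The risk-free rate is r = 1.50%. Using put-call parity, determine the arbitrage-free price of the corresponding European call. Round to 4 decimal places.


Answer: Call price = 0.1766

Derivation:
Put-call parity: C - P = S_0 * exp(-qT) - K * exp(-rT).
S_0 * exp(-qT) = 0.9300 * 1.00000000 = 0.93000000
K * exp(-rT) = 0.8700 * 0.97044553 = 0.84428761
C = P + S*exp(-qT) - K*exp(-rT)
C = 0.0909 + 0.93000000 - 0.84428761 = 0.1766


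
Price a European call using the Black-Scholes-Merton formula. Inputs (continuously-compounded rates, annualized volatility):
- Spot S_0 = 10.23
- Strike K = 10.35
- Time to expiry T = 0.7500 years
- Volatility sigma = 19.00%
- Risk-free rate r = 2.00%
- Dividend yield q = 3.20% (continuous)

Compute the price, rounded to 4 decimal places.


Answer: Price = 0.5627

Derivation:
d1 = (ln(S/K) + (r - q + 0.5*sigma^2) * T) / (sigma * sqrt(T)) = -0.04329787
d2 = d1 - sigma * sqrt(T) = -0.20784269
exp(-rT) = 0.98511194; exp(-qT) = 0.97628571
C = S_0 * exp(-qT) * N(d1) - K * exp(-rT) * N(d2)
N(d1) = 0.48273205; N(d2) = 0.41767590
C = 10.2300 * 0.97628571 * 0.48273205 - 10.3500 * 0.98511194 * 0.41767590 = 0.5627


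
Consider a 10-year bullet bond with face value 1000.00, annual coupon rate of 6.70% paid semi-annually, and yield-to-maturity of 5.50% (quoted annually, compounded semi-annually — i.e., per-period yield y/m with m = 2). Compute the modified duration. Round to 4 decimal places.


Answer: Modified duration = 7.3674

Derivation:
Coupon per period c = face * coupon_rate / m = 33.500000
Periods per year m = 2; per-period yield y/m = 0.027500
Number of cashflows N = 20
Cashflows (t years, CF_t, discount factor 1/(1+y/m)^(m*t), PV):
  t = 0.5000: CF_t = 33.500000, DF = 0.973236, PV = 32.603406
  t = 1.0000: CF_t = 33.500000, DF = 0.947188, PV = 31.730809
  t = 1.5000: CF_t = 33.500000, DF = 0.921838, PV = 30.881566
  t = 2.0000: CF_t = 33.500000, DF = 0.897166, PV = 30.055052
  t = 2.5000: CF_t = 33.500000, DF = 0.873154, PV = 29.250659
  t = 3.0000: CF_t = 33.500000, DF = 0.849785, PV = 28.467795
  t = 3.5000: CF_t = 33.500000, DF = 0.827041, PV = 27.705883
  t = 4.0000: CF_t = 33.500000, DF = 0.804906, PV = 26.964363
  t = 4.5000: CF_t = 33.500000, DF = 0.783364, PV = 26.242689
  t = 5.0000: CF_t = 33.500000, DF = 0.762398, PV = 25.540330
  t = 5.5000: CF_t = 33.500000, DF = 0.741993, PV = 24.856769
  t = 6.0000: CF_t = 33.500000, DF = 0.722134, PV = 24.191502
  t = 6.5000: CF_t = 33.500000, DF = 0.702807, PV = 23.544041
  t = 7.0000: CF_t = 33.500000, DF = 0.683997, PV = 22.913909
  t = 7.5000: CF_t = 33.500000, DF = 0.665691, PV = 22.300641
  t = 8.0000: CF_t = 33.500000, DF = 0.647874, PV = 21.703787
  t = 8.5000: CF_t = 33.500000, DF = 0.630535, PV = 21.122907
  t = 9.0000: CF_t = 33.500000, DF = 0.613659, PV = 20.557574
  t = 9.5000: CF_t = 33.500000, DF = 0.597235, PV = 20.007371
  t = 10.0000: CF_t = 1033.500000, DF = 0.581251, PV = 600.722460
Price P = sum_t PV_t = 1091.363513
First compute Macaulay numerator sum_t t * PV_t:
  t * PV_t at t = 0.5000: 16.301703
  t * PV_t at t = 1.0000: 31.730809
  t * PV_t at t = 1.5000: 46.322349
  t * PV_t at t = 2.0000: 60.110104
  t * PV_t at t = 2.5000: 73.126647
  t * PV_t at t = 3.0000: 85.403384
  t * PV_t at t = 3.5000: 96.970590
  t * PV_t at t = 4.0000: 107.857451
  t * PV_t at t = 4.5000: 118.092100
  t * PV_t at t = 5.0000: 127.701649
  t * PV_t at t = 5.5000: 136.712228
  t * PV_t at t = 6.0000: 145.149014
  t * PV_t at t = 6.5000: 153.036268
  t * PV_t at t = 7.0000: 160.397361
  t * PV_t at t = 7.5000: 167.254808
  t * PV_t at t = 8.0000: 173.630296
  t * PV_t at t = 8.5000: 179.544710
  t * PV_t at t = 9.0000: 185.018164
  t * PV_t at t = 9.5000: 190.070025
  t * PV_t at t = 10.0000: 6007.224603
Macaulay duration D = 8261.654265 / 1091.363513 = 7.570030
Modified duration = D / (1 + y/m) = 7.570030 / (1 + 0.027500) = 7.367426


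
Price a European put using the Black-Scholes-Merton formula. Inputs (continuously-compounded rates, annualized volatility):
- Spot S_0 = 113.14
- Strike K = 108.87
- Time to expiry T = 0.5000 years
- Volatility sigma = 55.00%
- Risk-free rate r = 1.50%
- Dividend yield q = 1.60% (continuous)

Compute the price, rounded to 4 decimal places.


Answer: Price = 14.9714

Derivation:
d1 = (ln(S/K) + (r - q + 0.5*sigma^2) * T) / (sigma * sqrt(T)) = 0.29209033
d2 = d1 - sigma * sqrt(T) = -0.09681840
exp(-rT) = 0.99252805; exp(-qT) = 0.99203191
P = K * exp(-rT) * N(-d2) - S_0 * exp(-qT) * N(-d1)
N(-d1) = 0.38510878; N(-d2) = 0.53856469
P = 108.8700 * 0.99252805 * 0.53856469 - 113.1400 * 0.99203191 * 0.38510878 = 14.9714


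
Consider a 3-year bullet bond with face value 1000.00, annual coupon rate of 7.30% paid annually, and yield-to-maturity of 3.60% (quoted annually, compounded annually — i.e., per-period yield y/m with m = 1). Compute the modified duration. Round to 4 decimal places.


Coupon per period c = face * coupon_rate / m = 73.000000
Periods per year m = 1; per-period yield y/m = 0.036000
Number of cashflows N = 3
Cashflows (t years, CF_t, discount factor 1/(1+y/m)^(m*t), PV):
  t = 1.0000: CF_t = 73.000000, DF = 0.965251, PV = 70.463320
  t = 2.0000: CF_t = 73.000000, DF = 0.931709, PV = 68.014788
  t = 3.0000: CF_t = 1073.000000, DF = 0.899333, PV = 964.984763
Price P = sum_t PV_t = 1103.462871
First compute Macaulay numerator sum_t t * PV_t:
  t * PV_t at t = 1.0000: 70.463320
  t * PV_t at t = 2.0000: 136.029576
  t * PV_t at t = 3.0000: 2894.954288
Macaulay duration D = 3101.447184 / 1103.462871 = 2.810649
Modified duration = D / (1 + y/m) = 2.810649 / (1 + 0.036000) = 2.712982

Answer: Modified duration = 2.7130


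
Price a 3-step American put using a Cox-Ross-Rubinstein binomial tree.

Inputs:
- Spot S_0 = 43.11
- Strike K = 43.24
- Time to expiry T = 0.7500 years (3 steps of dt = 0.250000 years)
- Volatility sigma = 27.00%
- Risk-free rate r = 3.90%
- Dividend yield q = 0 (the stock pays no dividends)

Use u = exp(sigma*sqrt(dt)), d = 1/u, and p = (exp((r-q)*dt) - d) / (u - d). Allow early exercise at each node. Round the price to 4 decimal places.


Answer: Price = V(0,0) = 3.8544

Derivation:
dt = T/N = 0.250000
u = exp(sigma*sqrt(dt)) = 1.144537; d = 1/u = 0.873716
p = (exp((r-q)*dt) - d) / (u - d) = 0.502479
Discount per step: exp(-r*dt) = 0.990297
Stock lattice S(k, i) with i counting down-moves:
  k=0: S(0,0) = 43.1100
  k=1: S(1,0) = 49.3410; S(1,1) = 37.6659
  k=2: S(2,0) = 56.4726; S(2,1) = 43.1100; S(2,2) = 32.9093
  k=3: S(3,0) = 64.6349; S(3,1) = 49.3410; S(3,2) = 37.6659; S(3,3) = 28.7534
Terminal payoffs V(N, i) = max(K - S_T, 0):
  V(3,0) = 0.000000; V(3,1) = 0.000000; V(3,2) = 5.574107; V(3,3) = 14.486630
Backward induction: V(k, i) = exp(-r*dt) * [p * V(k+1, i) + (1-p) * V(k+1, i+1)]; then take max(V_cont, immediate exercise) for American.
  V(2,0) = exp(-r*dt) * [p*0.000000 + (1-p)*0.000000] = 0.000000; exercise = 0.000000; V(2,0) = max -> 0.000000
  V(2,1) = exp(-r*dt) * [p*0.000000 + (1-p)*5.574107] = 2.746328; exercise = 0.130000; V(2,1) = max -> 2.746328
  V(2,2) = exp(-r*dt) * [p*5.574107 + (1-p)*14.486630] = 9.911169; exercise = 10.330710; V(2,2) = max -> 10.330710
  V(1,0) = exp(-r*dt) * [p*0.000000 + (1-p)*2.746328] = 1.353099; exercise = 0.000000; V(1,0) = max -> 1.353099
  V(1,1) = exp(-r*dt) * [p*2.746328 + (1-p)*10.330710] = 6.456460; exercise = 5.574107; V(1,1) = max -> 6.456460
  V(0,0) = exp(-r*dt) * [p*1.353099 + (1-p)*6.456460] = 3.854365; exercise = 0.130000; V(0,0) = max -> 3.854365


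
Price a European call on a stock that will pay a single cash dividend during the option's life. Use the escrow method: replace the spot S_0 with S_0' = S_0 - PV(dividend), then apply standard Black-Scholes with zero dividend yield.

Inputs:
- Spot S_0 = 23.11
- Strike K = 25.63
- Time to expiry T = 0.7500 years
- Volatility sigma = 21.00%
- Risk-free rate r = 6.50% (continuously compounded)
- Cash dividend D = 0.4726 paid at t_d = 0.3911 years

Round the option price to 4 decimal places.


Answer: Price = 0.9663

Derivation:
PV(D) = D * exp(-r * t_d) = 0.4726 * 0.97489891 = 0.46073722
S_0' = S_0 - PV(D) = 23.1100 - 0.46073722 = 22.64926278
d1 = (ln(S_0'/K) + (r + sigma^2/2)*T) / (sigma*sqrt(T)) = -0.32083485
d2 = d1 - sigma*sqrt(T) = -0.50270018
exp(-rT) = 0.95241920
N(d1) = 0.37416777; N(d2) = 0.30758754
C = S_0' * N(d1) - K * exp(-rT) * N(d2) = 22.64926278 * 0.37416777 - 25.6300 * 0.95241920 * 0.30758754 = 0.9663


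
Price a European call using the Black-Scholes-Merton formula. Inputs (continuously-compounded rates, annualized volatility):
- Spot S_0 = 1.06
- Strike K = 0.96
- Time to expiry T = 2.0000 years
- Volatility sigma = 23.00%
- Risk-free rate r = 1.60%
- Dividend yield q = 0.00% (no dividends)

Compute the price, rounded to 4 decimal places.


Answer: Price = 0.2038

Derivation:
d1 = (ln(S/K) + (r - q + 0.5*sigma^2) * T) / (sigma * sqrt(T)) = 0.56565746
d2 = d1 - sigma * sqrt(T) = 0.24038834
exp(-rT) = 0.96850658; exp(-qT) = 1.00000000
C = S_0 * exp(-qT) * N(d1) - K * exp(-rT) * N(d2)
N(d1) = 0.71418667; N(d2) = 0.59498539
C = 1.0600 * 1.00000000 * 0.71418667 - 0.9600 * 0.96850658 * 0.59498539 = 0.2038


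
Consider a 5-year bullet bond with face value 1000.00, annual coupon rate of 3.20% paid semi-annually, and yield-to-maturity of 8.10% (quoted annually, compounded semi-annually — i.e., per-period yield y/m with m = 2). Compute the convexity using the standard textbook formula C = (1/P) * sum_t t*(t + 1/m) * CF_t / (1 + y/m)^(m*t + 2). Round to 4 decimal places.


Coupon per period c = face * coupon_rate / m = 16.000000
Periods per year m = 2; per-period yield y/m = 0.040500
Number of cashflows N = 10
Cashflows (t years, CF_t, discount factor 1/(1+y/m)^(m*t), PV):
  t = 0.5000: CF_t = 16.000000, DF = 0.961076, PV = 15.377222
  t = 1.0000: CF_t = 16.000000, DF = 0.923668, PV = 14.778686
  t = 1.5000: CF_t = 16.000000, DF = 0.887715, PV = 14.203446
  t = 2.0000: CF_t = 16.000000, DF = 0.853162, PV = 13.650597
  t = 2.5000: CF_t = 16.000000, DF = 0.819954, PV = 13.119267
  t = 3.0000: CF_t = 16.000000, DF = 0.788039, PV = 12.608618
  t = 3.5000: CF_t = 16.000000, DF = 0.757365, PV = 12.117845
  t = 4.0000: CF_t = 16.000000, DF = 0.727886, PV = 11.646175
  t = 4.5000: CF_t = 16.000000, DF = 0.699554, PV = 11.192864
  t = 5.0000: CF_t = 1016.000000, DF = 0.672325, PV = 683.082033
Price P = sum_t PV_t = 801.776753
Convexity numerator sum_t t*(t + 1/m) * CF_t / (1+y/m)^(m*t + 2):
  t = 0.5000: term = 7.101723
  t = 1.0000: term = 20.475895
  t = 1.5000: term = 39.357800
  t = 2.0000: term = 63.043088
  t = 2.5000: term = 90.883837
  t = 3.0000: term = 122.284836
  t = 3.5000: term = 156.700094
  t = 4.0000: term = 193.629553
  t = 4.5000: term = 232.615993
  t = 5.0000: term = 17350.875247
Convexity = (1/P) * sum = 18276.968066 / 801.776753 = 22.795582

Answer: Convexity = 22.7956


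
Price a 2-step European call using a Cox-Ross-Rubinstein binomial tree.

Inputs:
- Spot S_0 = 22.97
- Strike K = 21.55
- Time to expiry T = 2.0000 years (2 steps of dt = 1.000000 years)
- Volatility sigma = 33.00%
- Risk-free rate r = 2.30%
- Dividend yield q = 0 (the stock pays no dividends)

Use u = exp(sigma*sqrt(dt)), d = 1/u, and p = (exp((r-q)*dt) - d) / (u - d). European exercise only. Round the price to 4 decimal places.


dt = T/N = 1.000000
u = exp(sigma*sqrt(dt)) = 1.390968; d = 1/u = 0.718924
p = (exp((r-q)*dt) - d) / (u - d) = 0.452861
Discount per step: exp(-r*dt) = 0.977262
Stock lattice S(k, i) with i counting down-moves:
  k=0: S(0,0) = 22.9700
  k=1: S(1,0) = 31.9505; S(1,1) = 16.5137
  k=2: S(2,0) = 44.4422; S(2,1) = 22.9700; S(2,2) = 11.8721
Terminal payoffs V(N, i) = max(S_T - K, 0):
  V(2,0) = 22.892180; V(2,1) = 1.420000; V(2,2) = 0.000000
Backward induction: V(k, i) = exp(-r*dt) * [p * V(k+1, i) + (1-p) * V(k+1, i+1)].
  V(1,0) = exp(-r*dt) * [p*22.892180 + (1-p)*1.420000] = 10.890531
  V(1,1) = exp(-r*dt) * [p*1.420000 + (1-p)*0.000000] = 0.628441
  V(0,0) = exp(-r*dt) * [p*10.890531 + (1-p)*0.628441] = 5.155786

Answer: Price = V(0,0) = 5.1558


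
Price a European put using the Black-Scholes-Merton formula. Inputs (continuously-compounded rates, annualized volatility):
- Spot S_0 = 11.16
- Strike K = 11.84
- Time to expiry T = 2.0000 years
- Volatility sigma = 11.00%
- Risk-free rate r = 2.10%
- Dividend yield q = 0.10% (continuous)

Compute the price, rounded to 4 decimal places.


d1 = (ln(S/K) + (r - q + 0.5*sigma^2) * T) / (sigma * sqrt(T)) = -0.04530415
d2 = d1 - sigma * sqrt(T) = -0.20086765
exp(-rT) = 0.95886978; exp(-qT) = 0.99800200
P = K * exp(-rT) * N(-d2) - S_0 * exp(-qT) * N(-d1)
N(-d1) = 0.51806756; N(-d2) = 0.57959897
P = 11.8400 * 0.95886978 * 0.57959897 - 11.1600 * 0.99800200 * 0.51806756 = 0.8101

Answer: Price = 0.8101


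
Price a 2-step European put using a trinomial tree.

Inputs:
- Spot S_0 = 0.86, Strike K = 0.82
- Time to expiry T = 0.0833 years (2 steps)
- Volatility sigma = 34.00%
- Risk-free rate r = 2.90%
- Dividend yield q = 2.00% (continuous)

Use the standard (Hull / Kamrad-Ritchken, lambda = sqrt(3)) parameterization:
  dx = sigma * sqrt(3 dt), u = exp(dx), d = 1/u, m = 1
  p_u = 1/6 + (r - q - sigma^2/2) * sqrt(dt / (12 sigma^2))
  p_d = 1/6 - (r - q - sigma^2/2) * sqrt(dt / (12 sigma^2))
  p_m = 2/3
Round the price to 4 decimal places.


dt = T/N = 0.041650; dx = sigma*sqrt(3*dt) = 0.120184
u = exp(dx) = 1.127704; d = 1/u = 0.886757
p_u = 0.158211, p_m = 0.666667, p_d = 0.175123
Discount per step: exp(-r*dt) = 0.998793
Stock lattice S(k, j) with j the centered position index:
  k=0: S(0,+0) = 0.8600
  k=1: S(1,-1) = 0.7626; S(1,+0) = 0.8600; S(1,+1) = 0.9698
  k=2: S(2,-2) = 0.6763; S(2,-1) = 0.7626; S(2,+0) = 0.8600; S(2,+1) = 0.9698; S(2,+2) = 1.0937
Terminal payoffs V(N, j) = max(K - S_T, 0):
  V(2,-2) = 0.143749; V(2,-1) = 0.057389; V(2,+0) = 0.000000; V(2,+1) = 0.000000; V(2,+2) = 0.000000
Backward induction: V(k, j) = exp(-r*dt) * [p_u * V(k+1, j+1) + p_m * V(k+1, j) + p_d * V(k+1, j-1)]
  V(1,-1) = exp(-r*dt) * [p_u*0.000000 + p_m*0.057389 + p_d*0.143749] = 0.063356
  V(1,+0) = exp(-r*dt) * [p_u*0.000000 + p_m*0.000000 + p_d*0.057389] = 0.010038
  V(1,+1) = exp(-r*dt) * [p_u*0.000000 + p_m*0.000000 + p_d*0.000000] = 0.000000
  V(0,+0) = exp(-r*dt) * [p_u*0.000000 + p_m*0.010038 + p_d*0.063356] = 0.017766

Answer: Price = V(0,0) = 0.0178


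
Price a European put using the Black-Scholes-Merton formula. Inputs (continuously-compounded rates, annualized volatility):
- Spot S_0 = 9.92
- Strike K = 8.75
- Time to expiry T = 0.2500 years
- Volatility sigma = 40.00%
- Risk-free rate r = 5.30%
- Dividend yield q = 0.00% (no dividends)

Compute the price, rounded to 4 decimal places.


d1 = (ln(S/K) + (r - q + 0.5*sigma^2) * T) / (sigma * sqrt(T)) = 0.79374610
d2 = d1 - sigma * sqrt(T) = 0.59374610
exp(-rT) = 0.98683739; exp(-qT) = 1.00000000
P = K * exp(-rT) * N(-d2) - S_0 * exp(-qT) * N(-d1)
N(-d1) = 0.21367163; N(-d2) = 0.27634097
P = 8.7500 * 0.98683739 * 0.27634097 - 9.9200 * 1.00000000 * 0.21367163 = 0.2665

Answer: Price = 0.2665


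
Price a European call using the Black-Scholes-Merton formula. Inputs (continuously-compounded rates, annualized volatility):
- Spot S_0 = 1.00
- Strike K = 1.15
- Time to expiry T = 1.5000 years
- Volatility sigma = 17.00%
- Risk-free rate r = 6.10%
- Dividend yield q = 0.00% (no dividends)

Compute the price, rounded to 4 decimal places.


d1 = (ln(S/K) + (r - q + 0.5*sigma^2) * T) / (sigma * sqrt(T)) = -0.12769499
d2 = d1 - sigma * sqrt(T) = -0.33590161
exp(-rT) = 0.91256132; exp(-qT) = 1.00000000
C = S_0 * exp(-qT) * N(d1) - K * exp(-rT) * N(d2)
N(d1) = 0.44919518; N(d2) = 0.36847253
C = 1.0000 * 1.00000000 * 0.44919518 - 1.1500 * 0.91256132 * 0.36847253 = 0.0625

Answer: Price = 0.0625


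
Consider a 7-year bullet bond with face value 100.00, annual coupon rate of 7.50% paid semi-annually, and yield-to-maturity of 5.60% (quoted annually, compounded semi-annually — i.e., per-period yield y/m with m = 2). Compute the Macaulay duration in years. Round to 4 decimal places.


Coupon per period c = face * coupon_rate / m = 3.750000
Periods per year m = 2; per-period yield y/m = 0.028000
Number of cashflows N = 14
Cashflows (t years, CF_t, discount factor 1/(1+y/m)^(m*t), PV):
  t = 0.5000: CF_t = 3.750000, DF = 0.972763, PV = 3.647860
  t = 1.0000: CF_t = 3.750000, DF = 0.946267, PV = 3.548502
  t = 1.5000: CF_t = 3.750000, DF = 0.920493, PV = 3.451850
  t = 2.0000: CF_t = 3.750000, DF = 0.895422, PV = 3.357831
  t = 2.5000: CF_t = 3.750000, DF = 0.871033, PV = 3.266372
  t = 3.0000: CF_t = 3.750000, DF = 0.847308, PV = 3.177405
  t = 3.5000: CF_t = 3.750000, DF = 0.824230, PV = 3.090861
  t = 4.0000: CF_t = 3.750000, DF = 0.801780, PV = 3.006674
  t = 4.5000: CF_t = 3.750000, DF = 0.779941, PV = 2.924780
  t = 5.0000: CF_t = 3.750000, DF = 0.758698, PV = 2.845117
  t = 5.5000: CF_t = 3.750000, DF = 0.738033, PV = 2.767623
  t = 6.0000: CF_t = 3.750000, DF = 0.717931, PV = 2.692241
  t = 6.5000: CF_t = 3.750000, DF = 0.698376, PV = 2.618911
  t = 7.0000: CF_t = 103.750000, DF = 0.679354, PV = 70.483019
Price P = sum_t PV_t = 110.879047
Macaulay numerator sum_t t * PV_t:
  t * PV_t at t = 0.5000: 1.823930
  t * PV_t at t = 1.0000: 3.548502
  t * PV_t at t = 1.5000: 5.177775
  t * PV_t at t = 2.0000: 6.715662
  t * PV_t at t = 2.5000: 8.165931
  t * PV_t at t = 3.0000: 9.532215
  t * PV_t at t = 3.5000: 10.818013
  t * PV_t at t = 4.0000: 12.026696
  t * PV_t at t = 4.5000: 13.161511
  t * PV_t at t = 5.0000: 14.225585
  t * PV_t at t = 5.5000: 15.221929
  t * PV_t at t = 6.0000: 16.153444
  t * PV_t at t = 6.5000: 17.022923
  t * PV_t at t = 7.0000: 493.381136
Macaulay duration D = (sum_t t * PV_t) / P = 626.975252 / 110.879047 = 5.654587

Answer: Macaulay duration = 5.6546 years


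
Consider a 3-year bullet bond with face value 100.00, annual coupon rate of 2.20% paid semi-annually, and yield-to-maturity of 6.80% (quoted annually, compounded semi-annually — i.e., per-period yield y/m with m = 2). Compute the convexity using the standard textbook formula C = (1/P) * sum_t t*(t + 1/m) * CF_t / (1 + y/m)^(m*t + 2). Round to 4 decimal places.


Answer: Convexity = 9.4428

Derivation:
Coupon per period c = face * coupon_rate / m = 1.100000
Periods per year m = 2; per-period yield y/m = 0.034000
Number of cashflows N = 6
Cashflows (t years, CF_t, discount factor 1/(1+y/m)^(m*t), PV):
  t = 0.5000: CF_t = 1.100000, DF = 0.967118, PV = 1.063830
  t = 1.0000: CF_t = 1.100000, DF = 0.935317, PV = 1.028849
  t = 1.5000: CF_t = 1.100000, DF = 0.904562, PV = 0.995018
  t = 2.0000: CF_t = 1.100000, DF = 0.874818, PV = 0.962300
  t = 2.5000: CF_t = 1.100000, DF = 0.846052, PV = 0.930658
  t = 3.0000: CF_t = 101.100000, DF = 0.818233, PV = 82.723314
Price P = sum_t PV_t = 87.703969
Convexity numerator sum_t t*(t + 1/m) * CF_t / (1+y/m)^(m*t + 2):
  t = 0.5000: term = 0.497509
  t = 1.0000: term = 1.443450
  t = 1.5000: term = 2.791973
  t = 2.0000: term = 4.500279
  t = 2.5000: term = 6.528451
  t = 3.0000: term = 812.411654
Convexity = (1/P) * sum = 828.173317 / 87.703969 = 9.442826
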